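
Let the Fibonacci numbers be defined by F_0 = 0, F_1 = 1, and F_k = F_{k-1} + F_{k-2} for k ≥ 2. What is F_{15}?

610

Iterating the recurrence up to F_{8} = 21 and F_{7} = 13:
F_{9} = F_{8} + F_{7} = 21 + 13 = 34
F_{10} = F_{9} + F_{8} = 34 + 21 = 55
F_{11} = F_{10} + F_{9} = 55 + 34 = 89
F_{12} = F_{11} + F_{10} = 89 + 55 = 144
F_{13} = F_{12} + F_{11} = 144 + 89 = 233
F_{14} = F_{13} + F_{12} = 233 + 144 = 377
F_{15} = F_{14} + F_{13} = 377 + 233 = 610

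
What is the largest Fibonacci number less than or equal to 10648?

6765

6765 ≤ 10648 < 10946, so the largest Fibonacci number not exceeding 10648 is 6765.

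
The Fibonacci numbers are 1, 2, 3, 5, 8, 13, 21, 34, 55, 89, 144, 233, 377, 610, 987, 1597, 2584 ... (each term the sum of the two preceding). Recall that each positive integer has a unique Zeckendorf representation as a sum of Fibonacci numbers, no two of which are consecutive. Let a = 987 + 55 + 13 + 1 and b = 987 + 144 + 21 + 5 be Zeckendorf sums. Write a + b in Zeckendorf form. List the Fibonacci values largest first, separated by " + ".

1597 + 610 + 5 + 1

The two numbers are 1056 and 1157, so their sum is 2213.
subtract 1597 from 2213: 616 remains
subtract 610 from 616: 6 remains
subtract 5 from 6: 1 remains
subtract 1 from 1: 0 remains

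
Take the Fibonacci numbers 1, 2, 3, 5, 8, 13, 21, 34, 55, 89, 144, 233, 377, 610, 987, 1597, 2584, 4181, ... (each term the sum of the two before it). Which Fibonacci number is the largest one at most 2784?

2584

2584 ≤ 2784 < 4181, so the largest Fibonacci number not exceeding 2784 is 2584.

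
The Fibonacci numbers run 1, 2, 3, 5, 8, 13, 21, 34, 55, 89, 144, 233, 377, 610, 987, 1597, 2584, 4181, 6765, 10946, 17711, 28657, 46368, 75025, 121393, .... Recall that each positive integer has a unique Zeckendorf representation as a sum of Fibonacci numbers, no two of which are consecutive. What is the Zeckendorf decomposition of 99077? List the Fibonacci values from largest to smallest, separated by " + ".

75025 + 17711 + 4181 + 1597 + 377 + 144 + 34 + 8

Greedily peel off the largest Fibonacci term at each step:
75025 ≤ 99077 < 121393, so take 75025; remainder 24052
17711 ≤ 24052 < 28657, so take 17711; remainder 6341
4181 ≤ 6341 < 6765, so take 4181; remainder 2160
1597 ≤ 2160 < 2584, so take 1597; remainder 563
377 ≤ 563 < 610, so take 377; remainder 186
144 ≤ 186 < 233, so take 144; remainder 42
34 ≤ 42 < 55, so take 34; remainder 8
8 ≤ 8 < 13, so take 8; remainder 0
So 99077 = 75025 + 17711 + 4181 + 1597 + 377 + 144 + 34 + 8, with no two terms consecutive in the sequence.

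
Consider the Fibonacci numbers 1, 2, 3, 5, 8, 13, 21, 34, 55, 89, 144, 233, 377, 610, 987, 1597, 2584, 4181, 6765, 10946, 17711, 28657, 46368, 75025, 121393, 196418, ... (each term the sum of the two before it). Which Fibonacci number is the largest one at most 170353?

121393

121393 ≤ 170353 < 196418, so the largest Fibonacci number not exceeding 170353 is 121393.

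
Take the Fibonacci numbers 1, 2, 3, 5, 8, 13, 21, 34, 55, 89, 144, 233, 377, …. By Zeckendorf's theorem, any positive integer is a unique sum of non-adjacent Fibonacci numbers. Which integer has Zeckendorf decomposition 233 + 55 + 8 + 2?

233 + 55 + 8 + 2 = 298.

298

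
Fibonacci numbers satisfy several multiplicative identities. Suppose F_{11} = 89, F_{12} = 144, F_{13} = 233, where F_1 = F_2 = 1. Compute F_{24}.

By the addition formula F_{m+n} = F_m F_{n+1} + F_{m−1} F_n with m=12, n=12: F_{24} = 144·233 + 89·144 = 33552 + 12816 = 46368.

46368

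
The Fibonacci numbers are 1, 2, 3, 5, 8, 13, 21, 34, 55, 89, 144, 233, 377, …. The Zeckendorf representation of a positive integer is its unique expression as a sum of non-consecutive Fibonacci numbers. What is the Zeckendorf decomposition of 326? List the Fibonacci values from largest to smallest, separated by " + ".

Repeatedly subtract the largest Fibonacci number that fits:
233 ≤ 326 < 377, so take 233; remainder 93
89 ≤ 93 < 144, so take 89; remainder 4
3 ≤ 4 < 5, so take 3; remainder 1
1 ≤ 1 < 2, so take 1; remainder 0
So 326 = 233 + 89 + 3 + 1, with no two terms consecutive in the sequence.

233 + 89 + 3 + 1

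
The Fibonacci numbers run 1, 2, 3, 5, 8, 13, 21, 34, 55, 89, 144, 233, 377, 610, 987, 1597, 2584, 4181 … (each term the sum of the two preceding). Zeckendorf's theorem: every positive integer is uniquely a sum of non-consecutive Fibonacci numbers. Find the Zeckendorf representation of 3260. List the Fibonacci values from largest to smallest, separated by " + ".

2584 + 610 + 55 + 8 + 3

subtract 2584 from 3260: 676 remains
subtract 610 from 676: 66 remains
subtract 55 from 66: 11 remains
subtract 8 from 11: 3 remains
subtract 3 from 3: 0 remains
So 3260 = 2584 + 610 + 55 + 8 + 3, with no two terms consecutive in the sequence.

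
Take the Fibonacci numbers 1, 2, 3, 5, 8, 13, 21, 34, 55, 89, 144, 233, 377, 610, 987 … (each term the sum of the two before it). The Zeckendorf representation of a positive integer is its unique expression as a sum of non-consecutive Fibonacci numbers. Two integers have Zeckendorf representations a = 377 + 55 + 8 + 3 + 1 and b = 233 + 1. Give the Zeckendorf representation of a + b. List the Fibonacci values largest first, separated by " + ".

The two numbers are 444 and 234, so their sum is 678.
Greedily peel off the largest Fibonacci term at each step:
subtract 610 from 678: 68 remains
subtract 55 from 68: 13 remains
subtract 13 from 13: 0 remains

610 + 55 + 13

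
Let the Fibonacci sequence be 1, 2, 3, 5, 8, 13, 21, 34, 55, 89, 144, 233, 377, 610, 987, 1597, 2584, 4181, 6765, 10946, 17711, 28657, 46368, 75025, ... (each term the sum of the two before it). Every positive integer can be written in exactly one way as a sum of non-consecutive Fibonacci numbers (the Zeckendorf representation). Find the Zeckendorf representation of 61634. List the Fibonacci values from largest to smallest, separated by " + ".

subtract 46368 from 61634: 15266 remains
subtract 10946 from 15266: 4320 remains
subtract 4181 from 4320: 139 remains
subtract 89 from 139: 50 remains
subtract 34 from 50: 16 remains
subtract 13 from 16: 3 remains
subtract 3 from 3: 0 remains
So 61634 = 46368 + 10946 + 4181 + 89 + 34 + 13 + 3, with no two terms consecutive in the sequence.

46368 + 10946 + 4181 + 89 + 34 + 13 + 3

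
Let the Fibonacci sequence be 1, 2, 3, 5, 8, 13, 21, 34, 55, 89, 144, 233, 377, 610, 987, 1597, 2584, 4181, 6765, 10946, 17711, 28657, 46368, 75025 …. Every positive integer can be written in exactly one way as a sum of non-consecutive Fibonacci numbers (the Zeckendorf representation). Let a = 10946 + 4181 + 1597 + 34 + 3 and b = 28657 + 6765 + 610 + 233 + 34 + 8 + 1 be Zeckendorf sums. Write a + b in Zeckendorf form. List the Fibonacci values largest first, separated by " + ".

46368 + 4181 + 1597 + 610 + 233 + 55 + 21 + 3 + 1

The two numbers are 16761 and 36308, so their sum is 53069.
Repeatedly subtract the largest Fibonacci number that fits:
largest Fibonacci ≤ 53069 is 46368; 53069 − 46368 = 6701
largest Fibonacci ≤ 6701 is 4181; 6701 − 4181 = 2520
largest Fibonacci ≤ 2520 is 1597; 2520 − 1597 = 923
largest Fibonacci ≤ 923 is 610; 923 − 610 = 313
largest Fibonacci ≤ 313 is 233; 313 − 233 = 80
largest Fibonacci ≤ 80 is 55; 80 − 55 = 25
largest Fibonacci ≤ 25 is 21; 25 − 21 = 4
largest Fibonacci ≤ 4 is 3; 4 − 3 = 1
largest Fibonacci ≤ 1 is 1; 1 − 1 = 0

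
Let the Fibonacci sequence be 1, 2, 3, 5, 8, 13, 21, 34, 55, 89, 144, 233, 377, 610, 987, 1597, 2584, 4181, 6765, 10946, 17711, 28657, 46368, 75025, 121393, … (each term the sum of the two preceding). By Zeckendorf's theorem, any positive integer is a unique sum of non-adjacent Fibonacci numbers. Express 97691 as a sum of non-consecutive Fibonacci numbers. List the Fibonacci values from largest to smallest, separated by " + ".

subtract 75025 from 97691: 22666 remains
subtract 17711 from 22666: 4955 remains
subtract 4181 from 4955: 774 remains
subtract 610 from 774: 164 remains
subtract 144 from 164: 20 remains
subtract 13 from 20: 7 remains
subtract 5 from 7: 2 remains
subtract 2 from 2: 0 remains
So 97691 = 75025 + 17711 + 4181 + 610 + 144 + 13 + 5 + 2, with no two terms consecutive in the sequence.

75025 + 17711 + 4181 + 610 + 144 + 13 + 5 + 2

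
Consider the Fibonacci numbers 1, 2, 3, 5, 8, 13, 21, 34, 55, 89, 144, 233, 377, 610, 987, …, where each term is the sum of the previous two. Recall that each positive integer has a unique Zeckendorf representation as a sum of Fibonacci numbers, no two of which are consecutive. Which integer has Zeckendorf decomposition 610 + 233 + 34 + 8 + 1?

886

610 + 233 + 34 + 8 + 1 = 886.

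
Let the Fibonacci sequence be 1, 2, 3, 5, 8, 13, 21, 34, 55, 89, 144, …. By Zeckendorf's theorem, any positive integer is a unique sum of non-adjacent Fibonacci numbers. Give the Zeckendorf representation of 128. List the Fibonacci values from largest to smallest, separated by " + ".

Repeatedly subtract the largest Fibonacci number that fits:
take 89 (≤ 128); 128 − 89 = 39
take 34 (≤ 39); 39 − 34 = 5
take 5 (≤ 5); 5 − 5 = 0
So 128 = 89 + 34 + 5, with no two terms consecutive in the sequence.

89 + 34 + 5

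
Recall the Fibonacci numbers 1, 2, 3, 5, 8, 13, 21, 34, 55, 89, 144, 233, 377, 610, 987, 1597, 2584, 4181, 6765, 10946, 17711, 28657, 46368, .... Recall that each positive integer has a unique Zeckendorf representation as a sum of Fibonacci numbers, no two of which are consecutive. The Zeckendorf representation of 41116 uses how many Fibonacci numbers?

largest Fibonacci ≤ 41116 is 28657; 41116 − 28657 = 12459
largest Fibonacci ≤ 12459 is 10946; 12459 − 10946 = 1513
largest Fibonacci ≤ 1513 is 987; 1513 − 987 = 526
largest Fibonacci ≤ 526 is 377; 526 − 377 = 149
largest Fibonacci ≤ 149 is 144; 149 − 144 = 5
largest Fibonacci ≤ 5 is 5; 5 − 5 = 0
41116 = 28657 + 10946 + 987 + 377 + 144 + 5, which has 6 terms.

6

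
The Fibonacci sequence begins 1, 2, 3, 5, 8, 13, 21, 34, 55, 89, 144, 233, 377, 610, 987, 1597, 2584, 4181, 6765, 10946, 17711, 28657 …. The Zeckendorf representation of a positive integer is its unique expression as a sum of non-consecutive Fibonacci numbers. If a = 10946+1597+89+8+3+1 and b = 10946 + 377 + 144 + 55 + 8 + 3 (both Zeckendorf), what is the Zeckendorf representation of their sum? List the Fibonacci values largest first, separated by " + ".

The two numbers are 12644 and 11533, so their sum is 24177.
Greedily peel off the largest Fibonacci term at each step:
subtract 17711 from 24177: 6466 remains
subtract 4181 from 6466: 2285 remains
subtract 1597 from 2285: 688 remains
subtract 610 from 688: 78 remains
subtract 55 from 78: 23 remains
subtract 21 from 23: 2 remains
subtract 2 from 2: 0 remains

17711 + 4181 + 1597 + 610 + 55 + 21 + 2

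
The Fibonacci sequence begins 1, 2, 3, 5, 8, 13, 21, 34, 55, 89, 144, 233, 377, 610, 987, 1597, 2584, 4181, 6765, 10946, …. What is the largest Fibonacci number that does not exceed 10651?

6765 ≤ 10651 < 10946, so the largest Fibonacci number not exceeding 10651 is 6765.

6765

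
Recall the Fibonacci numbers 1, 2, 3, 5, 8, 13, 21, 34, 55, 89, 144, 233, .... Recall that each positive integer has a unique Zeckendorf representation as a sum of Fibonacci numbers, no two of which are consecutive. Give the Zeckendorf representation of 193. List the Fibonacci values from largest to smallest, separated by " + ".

144 + 34 + 13 + 2

Greedy algorithm:
subtract 144 from 193: 49 remains
subtract 34 from 49: 15 remains
subtract 13 from 15: 2 remains
subtract 2 from 2: 0 remains
So 193 = 144 + 34 + 13 + 2, with no two terms consecutive in the sequence.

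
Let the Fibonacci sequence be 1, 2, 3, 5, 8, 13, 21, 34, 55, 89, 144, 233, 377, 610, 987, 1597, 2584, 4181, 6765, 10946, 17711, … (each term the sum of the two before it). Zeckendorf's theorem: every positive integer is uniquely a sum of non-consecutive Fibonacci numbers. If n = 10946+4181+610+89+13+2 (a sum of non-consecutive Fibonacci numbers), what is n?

10946+4181+610+89+13+2 = 15841.

15841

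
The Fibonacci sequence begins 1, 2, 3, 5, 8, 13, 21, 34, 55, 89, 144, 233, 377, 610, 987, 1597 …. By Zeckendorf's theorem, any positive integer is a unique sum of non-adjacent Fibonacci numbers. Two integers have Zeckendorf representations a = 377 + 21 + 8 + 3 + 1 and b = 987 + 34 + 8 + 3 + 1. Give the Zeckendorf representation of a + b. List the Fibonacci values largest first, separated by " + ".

987 + 377 + 55 + 21 + 3

The two numbers are 410 and 1033, so their sum is 1443.
987 ≤ 1443 < 1597, so take 987; remainder 456
377 ≤ 456 < 610, so take 377; remainder 79
55 ≤ 79 < 89, so take 55; remainder 24
21 ≤ 24 < 34, so take 21; remainder 3
3 ≤ 3 < 5, so take 3; remainder 0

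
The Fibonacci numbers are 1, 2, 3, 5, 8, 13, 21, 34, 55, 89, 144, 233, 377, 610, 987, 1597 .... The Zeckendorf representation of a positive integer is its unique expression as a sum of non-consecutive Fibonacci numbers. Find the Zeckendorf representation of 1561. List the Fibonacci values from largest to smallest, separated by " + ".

987 + 377 + 144 + 34 + 13 + 5 + 1

subtract 987 from 1561: 574 remains
subtract 377 from 574: 197 remains
subtract 144 from 197: 53 remains
subtract 34 from 53: 19 remains
subtract 13 from 19: 6 remains
subtract 5 from 6: 1 remains
subtract 1 from 1: 0 remains
So 1561 = 987 + 377 + 144 + 34 + 13 + 5 + 1, with no two terms consecutive in the sequence.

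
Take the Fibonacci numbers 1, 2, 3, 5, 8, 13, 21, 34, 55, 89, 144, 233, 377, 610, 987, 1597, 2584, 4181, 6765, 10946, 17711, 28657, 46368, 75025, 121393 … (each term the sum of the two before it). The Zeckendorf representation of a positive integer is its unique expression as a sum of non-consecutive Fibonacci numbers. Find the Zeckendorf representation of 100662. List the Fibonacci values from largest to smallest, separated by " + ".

take 75025 (≤ 100662); 100662 − 75025 = 25637
take 17711 (≤ 25637); 25637 − 17711 = 7926
take 6765 (≤ 7926); 7926 − 6765 = 1161
take 987 (≤ 1161); 1161 − 987 = 174
take 144 (≤ 174); 174 − 144 = 30
take 21 (≤ 30); 30 − 21 = 9
take 8 (≤ 9); 9 − 8 = 1
take 1 (≤ 1); 1 − 1 = 0
So 100662 = 75025 + 17711 + 6765 + 987 + 144 + 21 + 8 + 1, with no two terms consecutive in the sequence.

75025 + 17711 + 6765 + 987 + 144 + 21 + 8 + 1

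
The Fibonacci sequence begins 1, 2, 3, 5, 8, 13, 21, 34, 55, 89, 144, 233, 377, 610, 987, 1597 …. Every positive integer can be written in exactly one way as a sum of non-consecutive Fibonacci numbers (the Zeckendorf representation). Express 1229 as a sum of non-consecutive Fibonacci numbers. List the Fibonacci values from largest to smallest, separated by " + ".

subtract 987 from 1229: 242 remains
subtract 233 from 242: 9 remains
subtract 8 from 9: 1 remains
subtract 1 from 1: 0 remains
So 1229 = 987 + 233 + 8 + 1, with no two terms consecutive in the sequence.

987 + 233 + 8 + 1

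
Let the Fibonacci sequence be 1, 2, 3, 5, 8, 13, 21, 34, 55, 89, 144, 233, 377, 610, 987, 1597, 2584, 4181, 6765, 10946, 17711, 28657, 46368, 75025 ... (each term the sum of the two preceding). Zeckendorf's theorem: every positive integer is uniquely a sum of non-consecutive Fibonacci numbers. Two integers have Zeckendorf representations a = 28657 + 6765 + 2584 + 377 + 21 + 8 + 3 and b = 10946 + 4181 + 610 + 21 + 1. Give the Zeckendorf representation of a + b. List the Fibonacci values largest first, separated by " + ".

46368 + 6765 + 987 + 34 + 13 + 5 + 2

The two numbers are 38415 and 15759, so their sum is 54174.
subtract 46368 from 54174: 7806 remains
subtract 6765 from 7806: 1041 remains
subtract 987 from 1041: 54 remains
subtract 34 from 54: 20 remains
subtract 13 from 20: 7 remains
subtract 5 from 7: 2 remains
subtract 2 from 2: 0 remains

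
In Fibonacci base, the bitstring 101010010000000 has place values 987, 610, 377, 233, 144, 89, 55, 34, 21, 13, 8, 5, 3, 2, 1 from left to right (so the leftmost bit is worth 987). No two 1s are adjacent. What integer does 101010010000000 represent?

1542

Summing the place values of the 1 bits: 987 + 377 + 144 + 34 = 1542.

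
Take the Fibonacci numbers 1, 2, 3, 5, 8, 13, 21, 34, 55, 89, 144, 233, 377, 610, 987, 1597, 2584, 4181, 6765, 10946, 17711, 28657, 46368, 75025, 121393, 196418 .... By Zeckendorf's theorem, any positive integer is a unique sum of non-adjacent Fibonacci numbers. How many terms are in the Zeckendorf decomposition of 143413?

Greedily peel off the largest Fibonacci term at each step:
largest Fibonacci ≤ 143413 is 121393; 143413 − 121393 = 22020
largest Fibonacci ≤ 22020 is 17711; 22020 − 17711 = 4309
largest Fibonacci ≤ 4309 is 4181; 4309 − 4181 = 128
largest Fibonacci ≤ 128 is 89; 128 − 89 = 39
largest Fibonacci ≤ 39 is 34; 39 − 34 = 5
largest Fibonacci ≤ 5 is 5; 5 − 5 = 0
143413 = 121393 + 17711 + 4181 + 89 + 34 + 5, which has 6 terms.

6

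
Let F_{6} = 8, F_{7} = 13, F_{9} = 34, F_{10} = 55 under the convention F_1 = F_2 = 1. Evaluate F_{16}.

By the addition formula F_{m+n} = F_m F_{n+1} + F_{m−1} F_n with m=7, n=9: F_{16} = 13·55 + 8·34 = 715 + 272 = 987.

987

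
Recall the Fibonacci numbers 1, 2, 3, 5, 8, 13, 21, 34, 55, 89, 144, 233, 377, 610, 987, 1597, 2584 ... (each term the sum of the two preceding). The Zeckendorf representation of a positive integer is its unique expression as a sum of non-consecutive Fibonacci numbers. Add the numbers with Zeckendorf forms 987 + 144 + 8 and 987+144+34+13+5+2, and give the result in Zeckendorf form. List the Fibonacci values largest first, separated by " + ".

The two numbers are 1139 and 1185, so their sum is 2324.
2324: greatest Fibonacci not exceeding it is 1597, leaving 727
727: greatest Fibonacci not exceeding it is 610, leaving 117
117: greatest Fibonacci not exceeding it is 89, leaving 28
28: greatest Fibonacci not exceeding it is 21, leaving 7
7: greatest Fibonacci not exceeding it is 5, leaving 2
2: greatest Fibonacci not exceeding it is 2, leaving 0

1597 + 610 + 89 + 21 + 5 + 2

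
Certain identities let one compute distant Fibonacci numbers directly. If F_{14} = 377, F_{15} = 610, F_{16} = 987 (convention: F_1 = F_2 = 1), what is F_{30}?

832040

By the addition formula F_{m+n} = F_m F_{n+1} + F_{m−1} F_n with m=16, n=14: F_{30} = 987·610 + 610·377 = 602070 + 229970 = 832040.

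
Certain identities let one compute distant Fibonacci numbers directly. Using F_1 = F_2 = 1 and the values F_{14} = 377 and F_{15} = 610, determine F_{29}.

514229

By F_{2k+1} = F_k² + F_{k+1}²: F_{29} = 377² + 610² = 142129 + 372100 = 514229.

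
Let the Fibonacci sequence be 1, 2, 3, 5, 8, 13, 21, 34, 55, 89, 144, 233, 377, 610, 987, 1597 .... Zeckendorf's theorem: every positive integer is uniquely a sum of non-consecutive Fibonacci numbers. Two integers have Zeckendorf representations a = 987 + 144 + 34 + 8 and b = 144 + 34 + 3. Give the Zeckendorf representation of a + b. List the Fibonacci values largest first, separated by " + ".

The two numbers are 1173 and 181, so their sum is 1354.
Greedy algorithm:
take 987 (≤ 1354); 1354 − 987 = 367
take 233 (≤ 367); 367 − 233 = 134
take 89 (≤ 134); 134 − 89 = 45
take 34 (≤ 45); 45 − 34 = 11
take 8 (≤ 11); 11 − 8 = 3
take 3 (≤ 3); 3 − 3 = 0

987 + 233 + 89 + 34 + 8 + 3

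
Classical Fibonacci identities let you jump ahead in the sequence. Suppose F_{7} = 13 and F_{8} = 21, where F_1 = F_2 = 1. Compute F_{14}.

377

By the doubling identity F_{2k} = F_k(2F_{k+1} − F_k): F_{14} = 13·(2·21 − 13) = 13·29 = 377.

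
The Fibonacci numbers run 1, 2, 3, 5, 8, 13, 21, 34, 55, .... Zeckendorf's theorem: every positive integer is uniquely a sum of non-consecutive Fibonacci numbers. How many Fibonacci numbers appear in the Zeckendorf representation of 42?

take 34 (≤ 42); 42 − 34 = 8
take 8 (≤ 8); 8 − 8 = 0
42 = 34 + 8, which has 2 terms.

2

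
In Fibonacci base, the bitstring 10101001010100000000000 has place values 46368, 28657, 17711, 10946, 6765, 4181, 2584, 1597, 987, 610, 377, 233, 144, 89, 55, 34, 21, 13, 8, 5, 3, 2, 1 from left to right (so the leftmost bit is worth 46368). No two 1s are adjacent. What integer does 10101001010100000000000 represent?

73284

Summing the place values of the 1 bits: 46368 + 17711 + 6765 + 1597 + 610 + 233 = 73284.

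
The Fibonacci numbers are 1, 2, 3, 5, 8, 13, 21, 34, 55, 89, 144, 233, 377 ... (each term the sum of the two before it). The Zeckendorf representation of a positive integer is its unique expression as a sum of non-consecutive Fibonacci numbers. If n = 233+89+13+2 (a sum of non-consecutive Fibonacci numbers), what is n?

233+89+13+2 = 337.

337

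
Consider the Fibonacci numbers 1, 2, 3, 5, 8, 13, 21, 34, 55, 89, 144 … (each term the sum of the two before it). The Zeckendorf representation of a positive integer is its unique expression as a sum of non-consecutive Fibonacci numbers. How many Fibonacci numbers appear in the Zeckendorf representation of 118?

118 − 89 = 29
29 − 21 = 8
8 − 8 = 0
118 = 89 + 21 + 8, which has 3 terms.

3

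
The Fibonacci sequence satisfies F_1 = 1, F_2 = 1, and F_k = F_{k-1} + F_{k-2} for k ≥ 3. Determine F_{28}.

Iterating the recurrence up to F_{22} = 17711 and F_{21} = 10946:
F_{23} = F_{22} + F_{21} = 17711 + 10946 = 28657
F_{24} = F_{23} + F_{22} = 28657 + 17711 = 46368
F_{25} = F_{24} + F_{23} = 46368 + 28657 = 75025
F_{26} = F_{25} + F_{24} = 75025 + 46368 = 121393
F_{27} = F_{26} + F_{25} = 121393 + 75025 = 196418
F_{28} = F_{27} + F_{26} = 196418 + 121393 = 317811

317811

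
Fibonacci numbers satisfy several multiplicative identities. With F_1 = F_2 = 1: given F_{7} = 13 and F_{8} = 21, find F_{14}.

377

By the doubling identity F_{2k} = F_k(2F_{k+1} − F_k): F_{14} = 13·(2·21 − 13) = 13·29 = 377.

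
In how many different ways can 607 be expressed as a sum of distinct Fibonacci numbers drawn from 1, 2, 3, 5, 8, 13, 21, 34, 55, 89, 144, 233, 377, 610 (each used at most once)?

6

607 = 377+144+55+21+8+2 = 377+144+55+21+5+3+2 = 377+144+55+13+8+5+3+2 = 377+144+34+21+13+8+5+3+2 = 377+89+55+34+21+13+8+5+3+2 = … (1 more), for 6 in all.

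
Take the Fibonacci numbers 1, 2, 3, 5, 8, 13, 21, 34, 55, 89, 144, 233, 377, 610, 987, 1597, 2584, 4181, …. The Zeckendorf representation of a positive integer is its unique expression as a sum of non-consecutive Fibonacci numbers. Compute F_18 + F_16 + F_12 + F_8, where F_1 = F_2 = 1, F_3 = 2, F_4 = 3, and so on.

3736

F_18 + F_16 + F_12 + F_8 = 2584 + 987 + 144 + 21 = 3736.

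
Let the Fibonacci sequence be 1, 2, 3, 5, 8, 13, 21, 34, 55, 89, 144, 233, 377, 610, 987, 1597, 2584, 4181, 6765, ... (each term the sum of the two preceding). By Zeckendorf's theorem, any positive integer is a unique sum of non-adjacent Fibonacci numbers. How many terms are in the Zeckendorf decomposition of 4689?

4689 − 4181 = 508
508 − 377 = 131
131 − 89 = 42
42 − 34 = 8
8 − 8 = 0
4689 = 4181 + 377 + 89 + 34 + 8, which has 5 terms.

5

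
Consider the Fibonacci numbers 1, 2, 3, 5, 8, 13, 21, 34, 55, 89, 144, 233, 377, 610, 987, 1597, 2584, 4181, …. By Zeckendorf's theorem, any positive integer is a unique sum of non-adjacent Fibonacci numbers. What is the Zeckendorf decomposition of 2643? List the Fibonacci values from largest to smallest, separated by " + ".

take 2584 (≤ 2643); 2643 − 2584 = 59
take 55 (≤ 59); 59 − 55 = 4
take 3 (≤ 4); 4 − 3 = 1
take 1 (≤ 1); 1 − 1 = 0
So 2643 = 2584 + 55 + 3 + 1, with no two terms consecutive in the sequence.

2584 + 55 + 3 + 1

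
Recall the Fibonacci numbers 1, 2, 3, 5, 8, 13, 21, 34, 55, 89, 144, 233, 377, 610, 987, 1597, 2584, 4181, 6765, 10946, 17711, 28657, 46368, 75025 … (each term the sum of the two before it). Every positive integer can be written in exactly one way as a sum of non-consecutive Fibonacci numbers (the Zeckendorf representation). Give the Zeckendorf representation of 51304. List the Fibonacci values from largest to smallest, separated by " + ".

46368 + 4181 + 610 + 144 + 1

take 46368 (≤ 51304); 51304 − 46368 = 4936
take 4181 (≤ 4936); 4936 − 4181 = 755
take 610 (≤ 755); 755 − 610 = 145
take 144 (≤ 145); 145 − 144 = 1
take 1 (≤ 1); 1 − 1 = 0
So 51304 = 46368 + 4181 + 610 + 144 + 1, with no two terms consecutive in the sequence.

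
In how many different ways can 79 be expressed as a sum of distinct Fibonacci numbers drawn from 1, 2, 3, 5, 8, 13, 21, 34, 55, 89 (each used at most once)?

8

Each representation comes from the Zeckendorf form by replacing some F_k with F_{k−1} + F_{k−2} where possible.
79 = 55+21+3 = 55+21+2+1 = 55+13+8+3 = … (5 more), for 8 in all.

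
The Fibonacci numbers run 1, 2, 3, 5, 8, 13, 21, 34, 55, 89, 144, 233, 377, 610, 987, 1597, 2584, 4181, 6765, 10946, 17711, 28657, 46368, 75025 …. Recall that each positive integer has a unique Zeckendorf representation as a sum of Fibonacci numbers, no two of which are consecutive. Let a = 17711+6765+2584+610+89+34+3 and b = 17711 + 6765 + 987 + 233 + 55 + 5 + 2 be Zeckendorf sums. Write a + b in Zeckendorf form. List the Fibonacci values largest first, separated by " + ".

46368 + 6765 + 377 + 34 + 8 + 2

The two numbers are 27796 and 25758, so their sum is 53554.
Greedily peel off the largest Fibonacci term at each step:
largest Fibonacci ≤ 53554 is 46368; 53554 − 46368 = 7186
largest Fibonacci ≤ 7186 is 6765; 7186 − 6765 = 421
largest Fibonacci ≤ 421 is 377; 421 − 377 = 44
largest Fibonacci ≤ 44 is 34; 44 − 34 = 10
largest Fibonacci ≤ 10 is 8; 10 − 8 = 2
largest Fibonacci ≤ 2 is 2; 2 − 2 = 0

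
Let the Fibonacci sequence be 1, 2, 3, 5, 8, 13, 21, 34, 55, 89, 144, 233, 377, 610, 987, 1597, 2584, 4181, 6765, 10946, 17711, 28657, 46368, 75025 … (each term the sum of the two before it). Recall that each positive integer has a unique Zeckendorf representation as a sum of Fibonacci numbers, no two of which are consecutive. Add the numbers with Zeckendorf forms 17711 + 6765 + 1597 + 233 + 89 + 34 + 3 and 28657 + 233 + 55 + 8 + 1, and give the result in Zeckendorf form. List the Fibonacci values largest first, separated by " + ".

46368 + 6765 + 1597 + 610 + 34 + 8 + 3 + 1

The two numbers are 26432 and 28954, so their sum is 55386.
Greedy algorithm:
subtract 46368 from 55386: 9018 remains
subtract 6765 from 9018: 2253 remains
subtract 1597 from 2253: 656 remains
subtract 610 from 656: 46 remains
subtract 34 from 46: 12 remains
subtract 8 from 12: 4 remains
subtract 3 from 4: 1 remains
subtract 1 from 1: 0 remains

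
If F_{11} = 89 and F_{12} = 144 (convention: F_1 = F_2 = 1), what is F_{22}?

By the doubling identity F_{2k} = F_k(2F_{k+1} − F_k): F_{22} = 89·(2·144 − 89) = 89·199 = 17711.

17711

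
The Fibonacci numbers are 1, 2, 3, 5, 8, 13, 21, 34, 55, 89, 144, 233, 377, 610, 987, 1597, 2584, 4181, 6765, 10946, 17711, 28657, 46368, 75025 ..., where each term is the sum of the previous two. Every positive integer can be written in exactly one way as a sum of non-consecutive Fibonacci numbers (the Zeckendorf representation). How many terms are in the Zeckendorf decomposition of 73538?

Repeatedly subtract the largest Fibonacci number that fits:
46368 ≤ 73538 < 75025, so take 46368; remainder 27170
17711 ≤ 27170 < 28657, so take 17711; remainder 9459
6765 ≤ 9459 < 10946, so take 6765; remainder 2694
2584 ≤ 2694 < 4181, so take 2584; remainder 110
89 ≤ 110 < 144, so take 89; remainder 21
21 ≤ 21 < 34, so take 21; remainder 0
73538 = 46368 + 17711 + 6765 + 2584 + 89 + 21, which has 6 terms.

6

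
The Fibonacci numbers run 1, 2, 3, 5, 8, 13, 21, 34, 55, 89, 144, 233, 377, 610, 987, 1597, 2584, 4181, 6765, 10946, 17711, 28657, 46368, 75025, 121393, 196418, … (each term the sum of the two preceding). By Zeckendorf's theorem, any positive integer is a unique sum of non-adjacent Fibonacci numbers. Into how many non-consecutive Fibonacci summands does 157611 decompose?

157611 − 121393 = 36218
36218 − 28657 = 7561
7561 − 6765 = 796
796 − 610 = 186
186 − 144 = 42
42 − 34 = 8
8 − 8 = 0
157611 = 121393 + 28657 + 6765 + 610 + 144 + 34 + 8, which has 7 terms.

7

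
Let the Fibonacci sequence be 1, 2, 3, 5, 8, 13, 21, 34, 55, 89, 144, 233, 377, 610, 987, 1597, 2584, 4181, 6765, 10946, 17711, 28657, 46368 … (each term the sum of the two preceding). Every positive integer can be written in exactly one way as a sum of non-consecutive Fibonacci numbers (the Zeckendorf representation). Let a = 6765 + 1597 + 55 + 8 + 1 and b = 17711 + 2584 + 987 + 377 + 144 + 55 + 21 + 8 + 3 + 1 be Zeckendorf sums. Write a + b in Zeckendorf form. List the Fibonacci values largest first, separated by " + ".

28657 + 1597 + 55 + 8

The two numbers are 8426 and 21891, so their sum is 30317.
subtract 28657 from 30317: 1660 remains
subtract 1597 from 1660: 63 remains
subtract 55 from 63: 8 remains
subtract 8 from 8: 0 remains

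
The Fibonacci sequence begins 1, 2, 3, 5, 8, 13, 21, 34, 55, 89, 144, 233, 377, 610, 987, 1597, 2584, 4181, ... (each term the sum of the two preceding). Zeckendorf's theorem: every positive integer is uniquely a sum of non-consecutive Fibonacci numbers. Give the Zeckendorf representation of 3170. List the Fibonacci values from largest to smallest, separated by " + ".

2584 + 377 + 144 + 55 + 8 + 2

3170 − 2584 = 586
586 − 377 = 209
209 − 144 = 65
65 − 55 = 10
10 − 8 = 2
2 − 2 = 0
So 3170 = 2584 + 377 + 144 + 55 + 8 + 2, with no two terms consecutive in the sequence.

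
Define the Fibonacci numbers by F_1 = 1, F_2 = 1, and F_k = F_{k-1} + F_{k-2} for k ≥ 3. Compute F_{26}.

121393

Iterating the recurrence up to F_{20} = 6765 and F_{19} = 4181:
F_{21} = F_{20} + F_{19} = 6765 + 4181 = 10946
F_{22} = F_{21} + F_{20} = 10946 + 6765 = 17711
F_{23} = F_{22} + F_{21} = 17711 + 10946 = 28657
F_{24} = F_{23} + F_{22} = 28657 + 17711 = 46368
F_{25} = F_{24} + F_{23} = 46368 + 28657 = 75025
F_{26} = F_{25} + F_{24} = 75025 + 46368 = 121393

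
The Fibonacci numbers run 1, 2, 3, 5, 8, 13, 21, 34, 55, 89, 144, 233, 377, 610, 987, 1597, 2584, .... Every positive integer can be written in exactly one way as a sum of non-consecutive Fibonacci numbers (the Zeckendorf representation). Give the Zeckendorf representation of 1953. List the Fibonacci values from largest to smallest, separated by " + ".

1597 + 233 + 89 + 34

1953: greatest Fibonacci not exceeding it is 1597, leaving 356
356: greatest Fibonacci not exceeding it is 233, leaving 123
123: greatest Fibonacci not exceeding it is 89, leaving 34
34: greatest Fibonacci not exceeding it is 34, leaving 0
So 1953 = 1597 + 233 + 89 + 34, with no two terms consecutive in the sequence.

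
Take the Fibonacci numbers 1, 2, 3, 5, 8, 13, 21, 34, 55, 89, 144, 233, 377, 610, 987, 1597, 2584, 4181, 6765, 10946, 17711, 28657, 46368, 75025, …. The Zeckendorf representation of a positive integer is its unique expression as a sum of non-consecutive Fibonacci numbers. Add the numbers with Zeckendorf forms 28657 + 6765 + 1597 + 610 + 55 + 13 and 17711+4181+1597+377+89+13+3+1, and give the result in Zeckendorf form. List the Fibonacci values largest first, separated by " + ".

46368 + 10946 + 4181 + 144 + 21 + 8 + 1

The two numbers are 37697 and 23972, so their sum is 61669.
Repeatedly subtract the largest Fibonacci number that fits:
largest Fibonacci ≤ 61669 is 46368; 61669 − 46368 = 15301
largest Fibonacci ≤ 15301 is 10946; 15301 − 10946 = 4355
largest Fibonacci ≤ 4355 is 4181; 4355 − 4181 = 174
largest Fibonacci ≤ 174 is 144; 174 − 144 = 30
largest Fibonacci ≤ 30 is 21; 30 − 21 = 9
largest Fibonacci ≤ 9 is 8; 9 − 8 = 1
largest Fibonacci ≤ 1 is 1; 1 − 1 = 0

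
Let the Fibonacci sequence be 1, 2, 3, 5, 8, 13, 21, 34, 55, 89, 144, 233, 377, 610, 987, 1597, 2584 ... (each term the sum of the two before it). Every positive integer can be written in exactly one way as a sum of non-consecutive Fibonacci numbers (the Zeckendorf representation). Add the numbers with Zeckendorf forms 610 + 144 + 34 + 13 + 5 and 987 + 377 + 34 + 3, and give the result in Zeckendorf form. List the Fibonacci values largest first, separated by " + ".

The two numbers are 806 and 1401, so their sum is 2207.
Repeatedly subtract the largest Fibonacci number that fits:
largest Fibonacci ≤ 2207 is 1597; 2207 − 1597 = 610
largest Fibonacci ≤ 610 is 610; 610 − 610 = 0

1597 + 610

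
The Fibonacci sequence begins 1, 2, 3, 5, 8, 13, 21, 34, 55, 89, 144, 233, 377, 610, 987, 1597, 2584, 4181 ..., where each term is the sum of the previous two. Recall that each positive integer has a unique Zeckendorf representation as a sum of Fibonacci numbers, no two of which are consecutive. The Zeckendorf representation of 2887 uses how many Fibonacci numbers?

Greedy algorithm:
2887: greatest Fibonacci not exceeding it is 2584, leaving 303
303: greatest Fibonacci not exceeding it is 233, leaving 70
70: greatest Fibonacci not exceeding it is 55, leaving 15
15: greatest Fibonacci not exceeding it is 13, leaving 2
2: greatest Fibonacci not exceeding it is 2, leaving 0
2887 = 2584 + 233 + 55 + 13 + 2, which has 5 terms.

5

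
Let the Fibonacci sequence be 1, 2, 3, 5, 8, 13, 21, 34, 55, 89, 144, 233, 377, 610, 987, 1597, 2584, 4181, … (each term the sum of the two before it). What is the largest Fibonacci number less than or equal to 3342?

2584

2584 ≤ 3342 < 4181, so the largest Fibonacci number not exceeding 3342 is 2584.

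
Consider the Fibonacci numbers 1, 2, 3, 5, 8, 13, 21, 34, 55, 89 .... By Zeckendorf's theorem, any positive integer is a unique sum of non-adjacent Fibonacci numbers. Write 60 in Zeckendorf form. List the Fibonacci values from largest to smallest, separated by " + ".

Repeatedly subtract the largest Fibonacci number that fits:
55 ≤ 60 < 89, so take 55; remainder 5
5 ≤ 5 < 8, so take 5; remainder 0
So 60 = 55 + 5, with no two terms consecutive in the sequence.

55 + 5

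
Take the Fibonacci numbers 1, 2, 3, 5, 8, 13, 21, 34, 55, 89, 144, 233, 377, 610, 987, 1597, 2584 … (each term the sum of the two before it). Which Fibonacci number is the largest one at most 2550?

1597 ≤ 2550 < 2584, so the largest Fibonacci number not exceeding 2550 is 1597.

1597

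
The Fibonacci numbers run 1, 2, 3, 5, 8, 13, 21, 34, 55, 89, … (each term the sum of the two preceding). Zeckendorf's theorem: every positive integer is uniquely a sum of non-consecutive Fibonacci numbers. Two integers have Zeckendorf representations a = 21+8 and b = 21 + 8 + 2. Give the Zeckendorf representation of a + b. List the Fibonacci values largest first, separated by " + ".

The two numbers are 29 and 31, so their sum is 60.
Greedy algorithm:
60: greatest Fibonacci not exceeding it is 55, leaving 5
5: greatest Fibonacci not exceeding it is 5, leaving 0

55 + 5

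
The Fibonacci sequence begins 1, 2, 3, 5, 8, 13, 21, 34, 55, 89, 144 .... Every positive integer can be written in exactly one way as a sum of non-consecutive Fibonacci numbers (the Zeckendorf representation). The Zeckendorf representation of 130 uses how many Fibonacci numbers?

Greedy algorithm:
take 89 (≤ 130); 130 − 89 = 41
take 34 (≤ 41); 41 − 34 = 7
take 5 (≤ 7); 7 − 5 = 2
take 2 (≤ 2); 2 − 2 = 0
130 = 89 + 34 + 5 + 2, which has 4 terms.

4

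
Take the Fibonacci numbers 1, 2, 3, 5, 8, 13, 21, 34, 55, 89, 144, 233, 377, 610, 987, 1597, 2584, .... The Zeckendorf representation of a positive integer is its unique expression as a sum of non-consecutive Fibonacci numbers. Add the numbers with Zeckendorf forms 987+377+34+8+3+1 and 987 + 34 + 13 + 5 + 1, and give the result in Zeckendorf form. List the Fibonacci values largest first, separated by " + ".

1597 + 610 + 233 + 8 + 2

The two numbers are 1410 and 1040, so their sum is 2450.
largest Fibonacci ≤ 2450 is 1597; 2450 − 1597 = 853
largest Fibonacci ≤ 853 is 610; 853 − 610 = 243
largest Fibonacci ≤ 243 is 233; 243 − 233 = 10
largest Fibonacci ≤ 10 is 8; 10 − 8 = 2
largest Fibonacci ≤ 2 is 2; 2 − 2 = 0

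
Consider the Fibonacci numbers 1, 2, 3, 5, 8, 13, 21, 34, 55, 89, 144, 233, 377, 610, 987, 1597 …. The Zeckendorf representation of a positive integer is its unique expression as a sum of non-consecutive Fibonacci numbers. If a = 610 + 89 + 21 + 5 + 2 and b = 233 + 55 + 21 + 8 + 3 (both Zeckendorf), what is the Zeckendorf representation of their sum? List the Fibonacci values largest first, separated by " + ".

987 + 55 + 5

The two numbers are 727 and 320, so their sum is 1047.
Greedily peel off the largest Fibonacci term at each step:
1047 − 987 = 60
60 − 55 = 5
5 − 5 = 0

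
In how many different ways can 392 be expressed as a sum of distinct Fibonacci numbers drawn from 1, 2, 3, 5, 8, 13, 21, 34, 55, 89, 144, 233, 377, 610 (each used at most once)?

8

Each representation comes from the Zeckendorf form by replacing some F_k with F_{k−1} + F_{k−2} where possible.
392 = 377+13+2 = 377+8+5+2 = 233+144+13+2 = 233+144+8+5+2 = … (4 more), for 8 in all.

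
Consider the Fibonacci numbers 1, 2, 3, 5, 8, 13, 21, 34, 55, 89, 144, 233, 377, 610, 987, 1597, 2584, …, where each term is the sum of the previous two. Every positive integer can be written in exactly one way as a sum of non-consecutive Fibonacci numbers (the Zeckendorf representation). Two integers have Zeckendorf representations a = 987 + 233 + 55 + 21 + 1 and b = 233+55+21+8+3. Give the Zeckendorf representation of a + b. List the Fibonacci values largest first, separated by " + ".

The two numbers are 1297 and 320, so their sum is 1617.
Greedy algorithm:
largest Fibonacci ≤ 1617 is 1597; 1617 − 1597 = 20
largest Fibonacci ≤ 20 is 13; 20 − 13 = 7
largest Fibonacci ≤ 7 is 5; 7 − 5 = 2
largest Fibonacci ≤ 2 is 2; 2 − 2 = 0

1597 + 13 + 5 + 2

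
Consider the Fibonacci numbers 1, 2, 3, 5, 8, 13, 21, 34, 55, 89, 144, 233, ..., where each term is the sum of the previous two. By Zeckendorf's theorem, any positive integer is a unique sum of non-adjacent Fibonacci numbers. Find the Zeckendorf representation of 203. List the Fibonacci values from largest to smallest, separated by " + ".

144 + 55 + 3 + 1

Greedily peel off the largest Fibonacci term at each step:
144 ≤ 203 < 233, so take 144; remainder 59
55 ≤ 59 < 89, so take 55; remainder 4
3 ≤ 4 < 5, so take 3; remainder 1
1 ≤ 1 < 2, so take 1; remainder 0
So 203 = 144 + 55 + 3 + 1, with no two terms consecutive in the sequence.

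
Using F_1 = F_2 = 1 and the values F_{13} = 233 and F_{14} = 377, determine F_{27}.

196418

By F_{2k+1} = F_k² + F_{k+1}²: F_{27} = 233² + 377² = 54289 + 142129 = 196418.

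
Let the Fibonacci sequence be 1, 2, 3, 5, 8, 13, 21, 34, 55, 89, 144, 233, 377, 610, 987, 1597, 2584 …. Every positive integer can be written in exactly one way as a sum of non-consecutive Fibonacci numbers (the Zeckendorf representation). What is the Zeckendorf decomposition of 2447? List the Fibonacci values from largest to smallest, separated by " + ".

2447: greatest Fibonacci not exceeding it is 1597, leaving 850
850: greatest Fibonacci not exceeding it is 610, leaving 240
240: greatest Fibonacci not exceeding it is 233, leaving 7
7: greatest Fibonacci not exceeding it is 5, leaving 2
2: greatest Fibonacci not exceeding it is 2, leaving 0
So 2447 = 1597 + 610 + 233 + 5 + 2, with no two terms consecutive in the sequence.

1597 + 610 + 233 + 5 + 2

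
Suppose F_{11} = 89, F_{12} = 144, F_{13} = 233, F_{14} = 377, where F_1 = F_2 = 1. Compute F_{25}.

By the addition formula F_{m+n} = F_m F_{n+1} + F_{m−1} F_n with m=12, n=13: F_{25} = 144·377 + 89·233 = 54288 + 20737 = 75025.

75025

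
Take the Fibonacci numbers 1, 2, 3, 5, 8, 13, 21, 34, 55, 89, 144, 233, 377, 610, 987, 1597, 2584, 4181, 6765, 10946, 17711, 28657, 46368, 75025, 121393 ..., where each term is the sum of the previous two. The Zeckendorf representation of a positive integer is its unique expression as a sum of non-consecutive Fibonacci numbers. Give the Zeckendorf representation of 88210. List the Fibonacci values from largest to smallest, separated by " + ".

75025 + 10946 + 1597 + 610 + 21 + 8 + 3

Greedily peel off the largest Fibonacci term at each step:
take 75025 (≤ 88210); 88210 − 75025 = 13185
take 10946 (≤ 13185); 13185 − 10946 = 2239
take 1597 (≤ 2239); 2239 − 1597 = 642
take 610 (≤ 642); 642 − 610 = 32
take 21 (≤ 32); 32 − 21 = 11
take 8 (≤ 11); 11 − 8 = 3
take 3 (≤ 3); 3 − 3 = 0
So 88210 = 75025 + 10946 + 1597 + 610 + 21 + 8 + 3, with no two terms consecutive in the sequence.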